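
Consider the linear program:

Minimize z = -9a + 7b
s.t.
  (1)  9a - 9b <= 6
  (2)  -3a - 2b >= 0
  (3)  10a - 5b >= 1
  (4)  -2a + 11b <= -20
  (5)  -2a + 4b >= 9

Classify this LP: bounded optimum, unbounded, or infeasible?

The boundaries -2a + 11b = -20 and -2a + 4b = 9 meet at (-179/14, -29/7), but that point violates 10a - 5b ≥ 1. Every candidate vertex is excluded by some other constraint, so the feasible region is empty.

infeasible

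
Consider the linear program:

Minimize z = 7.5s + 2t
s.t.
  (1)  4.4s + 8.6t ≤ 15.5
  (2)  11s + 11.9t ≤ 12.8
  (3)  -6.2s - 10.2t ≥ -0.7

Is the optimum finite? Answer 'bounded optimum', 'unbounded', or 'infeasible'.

unbounded

From the feasible point (-3802/211, 4651/422), moving in the direction (-8.6, 4.4) keeps every constraint satisfied while z decreases without bound.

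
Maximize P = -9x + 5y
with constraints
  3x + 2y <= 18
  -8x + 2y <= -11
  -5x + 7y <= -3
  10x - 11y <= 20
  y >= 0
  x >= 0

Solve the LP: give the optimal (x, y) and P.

x = 71/46, y = 31/46, maximum P = -242/23

Extreme points and P = -9x + 5y:
  (132/31, 81/31) → P = -783/31
  (238/53, 120/53) → P = -1542/53
  (71/46, 31/46) → P = -242/23
  (11/8, 0) → P = -99/8
  (2, 0) → P = -18

At the optimal vertex, -8x + 2y = -11 and -5x + 7y = -3.
Solving simultaneously gives x = 71/46, y = 31/46.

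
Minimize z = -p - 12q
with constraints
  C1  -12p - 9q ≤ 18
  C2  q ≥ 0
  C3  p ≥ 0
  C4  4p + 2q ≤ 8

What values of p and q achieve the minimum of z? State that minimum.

Vertices and z = -p - 12q:
  (0, 0) → z = 0
  (2, 0) → z = -2
  (0, 4) → z = -48

At the optimal vertex, p = 0 and 4p + 2q = 8.
Solving simultaneously gives p = 0, q = 4.

p = 0, q = 4, minimum z = -48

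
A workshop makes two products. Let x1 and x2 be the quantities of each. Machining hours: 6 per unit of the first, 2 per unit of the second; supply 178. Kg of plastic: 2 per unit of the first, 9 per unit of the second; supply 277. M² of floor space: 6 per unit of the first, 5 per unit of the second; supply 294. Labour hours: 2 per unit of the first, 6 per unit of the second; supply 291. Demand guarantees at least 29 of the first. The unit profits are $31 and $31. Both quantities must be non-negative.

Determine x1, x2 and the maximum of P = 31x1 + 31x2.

x1 = 29, x2 = 2, maximum P = 961

The optimum lies where 6x1 + 2x2 = 178 and x1 = 29.
Solving simultaneously gives x1 = 29, x2 = 2.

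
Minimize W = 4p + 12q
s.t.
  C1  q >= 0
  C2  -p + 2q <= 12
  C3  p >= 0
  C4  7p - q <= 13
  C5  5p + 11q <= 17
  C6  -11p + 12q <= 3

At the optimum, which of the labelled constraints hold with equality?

Corner points and W = 4p + 12q:
  (0, 0) → W = 0
  (13/7, 0) → W = 52/7
  (0, 1/4) → W = 3
  (80/41, 27/41) → W = 644/41
  (171/181, 202/181) → W = 3108/181

The minimum is at (0, 0). Substituting into each constraint, equality holds for C1 and C3; the remaining constraints have slack.

C1 and C3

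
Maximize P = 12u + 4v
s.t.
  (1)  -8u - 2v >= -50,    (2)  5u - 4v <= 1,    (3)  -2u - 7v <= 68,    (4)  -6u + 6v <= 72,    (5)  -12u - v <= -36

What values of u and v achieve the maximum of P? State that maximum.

u = 13/5, v = 73/5, maximum P = 448/5

Feasible corners and P = 12u + 4v:
  (101/21, 121/21) → P = 1696/21
  (13/5, 73/5) → P = 448/5
  (145/53, 168/53) → P = 2412/53
  (24/13, 180/13) → P = 1008/13

At the optimal vertex, -8u - 2v = -50 and -6u + 6v = 72.
Solving simultaneously gives u = 13/5, v = 73/5.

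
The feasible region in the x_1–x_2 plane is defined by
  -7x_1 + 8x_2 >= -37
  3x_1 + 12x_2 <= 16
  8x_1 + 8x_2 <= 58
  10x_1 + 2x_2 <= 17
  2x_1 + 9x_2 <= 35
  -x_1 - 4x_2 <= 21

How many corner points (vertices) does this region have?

5

Of the 14 pairwise boundary intersections, those satisfying every inequality are:
  (105/47, -251/94)
  (-5/9, -46/9)
  (86/57, 109/114)
  (-92, 73/3)
  (-329, 77)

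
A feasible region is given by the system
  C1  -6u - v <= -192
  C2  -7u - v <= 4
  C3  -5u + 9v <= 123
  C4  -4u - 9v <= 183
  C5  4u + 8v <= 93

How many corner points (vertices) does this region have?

The feasible vertices (each the meet of two boundaries and inside every other half-plane) are:
  (1911/50, -933/25)
  (1443/44, -105/22)
  (2301/4, -276)

3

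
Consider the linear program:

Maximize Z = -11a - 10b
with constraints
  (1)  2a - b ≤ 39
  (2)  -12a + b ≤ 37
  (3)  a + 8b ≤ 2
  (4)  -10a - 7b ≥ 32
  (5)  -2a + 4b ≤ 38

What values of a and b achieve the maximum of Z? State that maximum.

Extreme points and Z = -11a - 10b:
  (-38/5, -271/5) → Z = 3128/5
  (241/24, -227/12) → Z = 1889/24
  (-291/94, -7/47) → Z = 3341/94

At the optimal vertex, 2a - b = 39 and -12a + b = 37.
Solving simultaneously gives a = -38/5, b = -271/5.

a = -38/5, b = -271/5, maximum Z = 3128/5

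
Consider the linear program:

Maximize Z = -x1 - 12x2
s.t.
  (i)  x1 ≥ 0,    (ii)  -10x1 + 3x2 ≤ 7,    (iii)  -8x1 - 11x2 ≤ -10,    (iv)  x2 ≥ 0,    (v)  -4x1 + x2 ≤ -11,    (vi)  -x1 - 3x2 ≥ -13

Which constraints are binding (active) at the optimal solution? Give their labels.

Vertices and Z = -x1 - 12x2:
  (11/4, 0) → Z = -11/4
  (13, 0) → Z = -13
  (46/13, 41/13) → Z = -538/13

The maximum is at (11/4, 0). Substituting into each constraint, equality holds for (iv) and (v); the remaining constraints have slack.

(iv) and (v)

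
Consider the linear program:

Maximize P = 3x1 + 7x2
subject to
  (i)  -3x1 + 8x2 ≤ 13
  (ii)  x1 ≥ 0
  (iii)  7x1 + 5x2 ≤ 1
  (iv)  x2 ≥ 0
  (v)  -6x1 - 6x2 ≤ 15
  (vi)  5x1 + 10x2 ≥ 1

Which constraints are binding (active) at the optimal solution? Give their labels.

(ii) and (iii)

Extreme points and P = 3x1 + 7x2:
  (0, 1/5) → P = 7/5
  (0, 1/10) → P = 7/10
  (1/9, 2/45) → P = 29/45

The maximum is at (0, 1/5). Substituting into each constraint, equality holds for (ii) and (iii); the remaining constraints have slack.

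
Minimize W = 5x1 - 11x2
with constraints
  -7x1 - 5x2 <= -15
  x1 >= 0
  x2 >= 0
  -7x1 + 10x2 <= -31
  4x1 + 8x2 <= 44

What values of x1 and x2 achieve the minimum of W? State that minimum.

Extreme points and W = 5x1 - 11x2:
  (31/7, 0) → W = 155/7
  (11, 0) → W = 55
  (43/6, 23/12) → W = 59/4

x1 = 43/6, x2 = 23/12, minimum W = 59/4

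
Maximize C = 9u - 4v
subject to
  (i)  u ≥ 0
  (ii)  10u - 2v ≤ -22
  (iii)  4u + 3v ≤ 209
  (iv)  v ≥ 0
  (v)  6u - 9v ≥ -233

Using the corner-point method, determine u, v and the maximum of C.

u = 0, v = 11, maximum C = -44

Feasible corners and C = 9u - 4v:
  (0, 11) → C = -44
  (0, 233/9) → C = -932/9
  (134/39, 1099/39) → C = -3190/39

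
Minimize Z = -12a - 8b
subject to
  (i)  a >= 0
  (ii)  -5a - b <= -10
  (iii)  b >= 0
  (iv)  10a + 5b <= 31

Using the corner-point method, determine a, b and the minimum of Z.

a = 19/15, b = 11/3, minimum Z = -668/15

Extreme points and Z = -12a - 8b:
  (2, 0) → Z = -24
  (19/15, 11/3) → Z = -668/15
  (31/10, 0) → Z = -186/5

The optimum lies where -5a - b = -10 and 10a + 5b = 31.
Solving simultaneously gives a = 19/15, b = 11/3.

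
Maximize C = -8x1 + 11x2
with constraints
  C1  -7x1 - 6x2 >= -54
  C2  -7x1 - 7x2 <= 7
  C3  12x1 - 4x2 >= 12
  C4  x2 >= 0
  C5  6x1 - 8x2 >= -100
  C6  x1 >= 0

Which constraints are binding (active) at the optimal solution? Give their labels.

C1 and C3

Feasible corners and C = -8x1 + 11x2:
  (72/25, 141/25) → C = 39
  (54/7, 0) → C = -432/7
  (1, 0) → C = -8

The maximum is at (72/25, 141/25). Substituting into each constraint, equality holds for C1 and C3; the remaining constraints have slack.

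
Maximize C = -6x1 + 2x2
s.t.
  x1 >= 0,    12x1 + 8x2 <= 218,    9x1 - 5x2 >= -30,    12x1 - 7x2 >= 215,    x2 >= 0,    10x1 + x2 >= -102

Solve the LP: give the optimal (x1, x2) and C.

x1 = 215/12, x2 = 0, maximum C = -215/2

The binding constraints are 12x1 - 7x2 = 215 and x2 = 0.
Solving simultaneously gives x1 = 215/12, x2 = 0.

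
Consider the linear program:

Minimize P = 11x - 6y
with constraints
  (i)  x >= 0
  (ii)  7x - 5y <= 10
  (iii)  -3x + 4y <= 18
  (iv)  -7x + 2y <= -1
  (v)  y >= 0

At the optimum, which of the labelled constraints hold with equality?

Vertices and P = 11x - 6y:
  (10, 12) → P = 38
  (10/7, 0) → P = 110/7
  (20/11, 129/22) → P = -167/11
  (1/7, 0) → P = 11/7

The minimum is at (20/11, 129/22). Substituting into each constraint, equality holds for (iii) and (iv); the remaining constraints have slack.

(iii) and (iv)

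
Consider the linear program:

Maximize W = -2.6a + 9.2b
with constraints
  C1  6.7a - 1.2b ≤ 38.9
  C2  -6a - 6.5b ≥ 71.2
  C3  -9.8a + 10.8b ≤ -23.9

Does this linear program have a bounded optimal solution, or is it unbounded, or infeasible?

Extreme points and W = -2.6a + 9.2b:
  (16741/5075, -71044/5075) → W = -497951/3625
  (-61361/12850, -42058/6425) → W = -3071643/64250
The feasible region has finitely many vertices and no improving ray; the maximum is -3071643/64250 at (-61361/12850, -42058/6425).

bounded optimum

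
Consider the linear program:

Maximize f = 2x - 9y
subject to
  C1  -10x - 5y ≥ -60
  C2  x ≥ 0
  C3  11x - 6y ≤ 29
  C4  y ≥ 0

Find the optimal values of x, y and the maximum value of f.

x = 29/11, y = 0, maximum f = 58/11

At the optimal vertex, 11x - 6y = 29 and y = 0.
Solving simultaneously gives x = 29/11, y = 0.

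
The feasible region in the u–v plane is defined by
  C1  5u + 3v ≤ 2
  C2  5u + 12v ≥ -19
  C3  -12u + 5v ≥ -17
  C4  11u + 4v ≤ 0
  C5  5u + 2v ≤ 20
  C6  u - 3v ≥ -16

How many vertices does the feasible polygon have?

The feasible vertices (each the meet of two boundaries and inside every other half-plane) are:
  (-8/13, 22/13)
  (-7/3, 41/9)
  (109/169, -313/169)
  (-83/9, 61/27)
  (68/103, -187/103)

5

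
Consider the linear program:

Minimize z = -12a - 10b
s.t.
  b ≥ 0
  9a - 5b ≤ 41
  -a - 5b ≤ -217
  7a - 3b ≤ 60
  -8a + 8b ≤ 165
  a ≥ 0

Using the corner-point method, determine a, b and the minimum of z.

a = 975/32, b = 1635/32, minimum z = -14025/16

Corner points and z = -12a - 10b:
  (951/38, 1459/38) → z = -13001/19
  (911/48, 1901/48) → z = -14971/24
  (975/32, 1635/32) → z = -14025/16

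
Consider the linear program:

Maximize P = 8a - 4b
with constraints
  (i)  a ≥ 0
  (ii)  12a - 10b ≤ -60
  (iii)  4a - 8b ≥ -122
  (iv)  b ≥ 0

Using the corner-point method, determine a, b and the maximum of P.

a = 185/14, b = 153/7, maximum P = 128/7

Corner points and P = 8a - 4b:
  (0, 6) → P = -24
  (0, 61/4) → P = -61
  (185/14, 153/7) → P = 128/7

The binding constraints are 12a - 10b = -60 and 4a - 8b = -122.
Solving simultaneously gives a = 185/14, b = 153/7.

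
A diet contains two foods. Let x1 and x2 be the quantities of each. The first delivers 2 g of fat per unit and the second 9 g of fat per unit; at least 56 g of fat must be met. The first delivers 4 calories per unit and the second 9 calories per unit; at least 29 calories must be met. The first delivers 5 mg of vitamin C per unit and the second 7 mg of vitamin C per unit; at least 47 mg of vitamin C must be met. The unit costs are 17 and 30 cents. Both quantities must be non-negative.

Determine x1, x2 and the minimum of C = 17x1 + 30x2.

Corner points and C = 17x1 + 30x2:
  (0, 47/7) → C = 1410/7
  (28, 0) → C = 476
  (1, 6) → C = 197
The feasible region is unbounded (it extends along (0, 1), (1, 0)), but C strictly increases along every unbounded feasible direction, so there is no improving ray and the minimum is attained at a vertex.

At the optimal vertex, 2x1 + 9x2 = 56 and 5x1 + 7x2 = 47.
Solving simultaneously gives x1 = 1, x2 = 6.

x1 = 1, x2 = 6, minimum C = 197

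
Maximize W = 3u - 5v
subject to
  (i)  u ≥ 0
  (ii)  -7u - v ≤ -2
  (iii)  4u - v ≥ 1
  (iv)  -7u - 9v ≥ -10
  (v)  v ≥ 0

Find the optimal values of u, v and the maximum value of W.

u = 10/7, v = 0, maximum W = 30/7

Vertices and W = 3u - 5v:
  (3/11, 1/11) → W = 4/11
  (2/7, 0) → W = 6/7
  (19/43, 33/43) → W = -108/43
  (10/7, 0) → W = 30/7

At the optimal vertex, -7u - 9v = -10 and v = 0.
Solving simultaneously gives u = 10/7, v = 0.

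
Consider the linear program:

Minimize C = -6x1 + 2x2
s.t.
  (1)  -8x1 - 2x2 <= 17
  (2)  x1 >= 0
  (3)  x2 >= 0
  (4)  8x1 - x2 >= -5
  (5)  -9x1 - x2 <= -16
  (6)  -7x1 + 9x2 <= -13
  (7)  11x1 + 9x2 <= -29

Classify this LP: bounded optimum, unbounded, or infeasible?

The boundaries -8x1 - 2x2 = 17 and -9x1 - x2 = -16 meet at (49/10, -281/10), but that point violates x2 ≥ 0. Every candidate vertex is excluded by some other constraint, so the feasible region is empty.

infeasible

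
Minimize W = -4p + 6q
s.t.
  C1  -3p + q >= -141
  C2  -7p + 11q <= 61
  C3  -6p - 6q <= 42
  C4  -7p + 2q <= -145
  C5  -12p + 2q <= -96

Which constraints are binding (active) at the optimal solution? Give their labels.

C1 and C3

Vertices and W = -4p + 6q:
  (62, 45) → W = 22
  (67/2, -81/2) → W = -377
  (1717/63, 206/9) → W = 1784/63
  (131/9, -194/9) → W = -1688/9

The minimum is at (67/2, -81/2). Substituting into each constraint, equality holds for C1 and C3; the remaining constraints have slack.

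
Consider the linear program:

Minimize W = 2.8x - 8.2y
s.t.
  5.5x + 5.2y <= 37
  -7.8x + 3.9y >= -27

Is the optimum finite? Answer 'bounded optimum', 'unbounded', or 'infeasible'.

unbounded

From the feasible point (730/159, 4670/2067), moving in the direction (-5.2, 5.5) keeps every constraint satisfied while W decreases without bound.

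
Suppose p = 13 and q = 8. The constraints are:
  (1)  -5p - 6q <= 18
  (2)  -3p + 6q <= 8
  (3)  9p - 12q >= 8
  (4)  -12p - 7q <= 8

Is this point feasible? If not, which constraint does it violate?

not feasible — violates (2)

Constraint (2): -3p + 6q = 9, which is not ≤ 8. All other constraints are satisfied.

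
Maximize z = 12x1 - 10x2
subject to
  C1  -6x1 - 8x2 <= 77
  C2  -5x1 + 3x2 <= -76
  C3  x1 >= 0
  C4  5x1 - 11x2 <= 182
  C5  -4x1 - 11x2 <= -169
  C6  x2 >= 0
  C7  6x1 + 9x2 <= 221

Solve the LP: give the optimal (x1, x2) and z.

Corner points and z = 12x1 - 10x2:
  (1343/67, 541/67) → z = 10706/67
  (449/21, 649/63) → z = 1382/9
  (91/3, 13/3) → z = 962/3

The optimum lies where -4x1 - 11x2 = -169 and 6x1 + 9x2 = 221.
Solving simultaneously gives x1 = 91/3, x2 = 13/3.

x1 = 91/3, x2 = 13/3, maximum z = 962/3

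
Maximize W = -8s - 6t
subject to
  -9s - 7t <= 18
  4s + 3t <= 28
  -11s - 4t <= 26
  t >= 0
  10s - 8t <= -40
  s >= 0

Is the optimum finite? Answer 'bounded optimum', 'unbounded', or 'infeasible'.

Extreme points and W = -8s - 6t:
  (52/31, 220/31) → W = -56
  (0, 28/3) → W = -56
  (0, 5) → W = -30
The feasible region has finitely many vertices and no improving ray; the maximum is -30 at (0, 5).

bounded optimum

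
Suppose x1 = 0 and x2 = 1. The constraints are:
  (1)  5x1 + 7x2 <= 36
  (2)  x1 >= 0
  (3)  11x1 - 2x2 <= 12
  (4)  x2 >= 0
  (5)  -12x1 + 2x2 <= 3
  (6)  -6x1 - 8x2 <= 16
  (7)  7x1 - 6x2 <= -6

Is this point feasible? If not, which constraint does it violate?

(1): 7 ≤ 36 ✓
(2): 0 ≥ 0 ✓
(3): -2 ≤ 12 ✓
(4): 1 ≥ 0 ✓
(5): 2 ≤ 3 ✓
(6): -8 ≤ 16 ✓
(7): -6 ≤ -6 ✓

feasible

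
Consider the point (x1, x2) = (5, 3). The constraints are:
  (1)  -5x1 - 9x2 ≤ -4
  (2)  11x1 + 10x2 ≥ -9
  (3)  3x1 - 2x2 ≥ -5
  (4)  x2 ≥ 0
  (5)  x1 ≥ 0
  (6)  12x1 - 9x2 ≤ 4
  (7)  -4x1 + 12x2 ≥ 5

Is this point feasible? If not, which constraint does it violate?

not feasible — violates (6)

Constraint (6): 12x1 - 9x2 = 33, which is not ≤ 4. All other constraints are satisfied.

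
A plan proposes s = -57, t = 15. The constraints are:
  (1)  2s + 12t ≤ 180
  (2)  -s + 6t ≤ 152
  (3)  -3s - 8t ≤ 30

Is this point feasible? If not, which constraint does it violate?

Constraint (3): -3s - 8t = 51, which is not ≤ 30. All other constraints are satisfied.

not feasible — violates (3)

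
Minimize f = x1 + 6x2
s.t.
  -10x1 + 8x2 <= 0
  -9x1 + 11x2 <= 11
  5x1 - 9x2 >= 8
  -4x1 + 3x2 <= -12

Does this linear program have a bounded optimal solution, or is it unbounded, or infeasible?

unbounded

From the feasible point (4, 4/3), moving in the direction (-3, -4) keeps every constraint satisfied while f decreases without bound.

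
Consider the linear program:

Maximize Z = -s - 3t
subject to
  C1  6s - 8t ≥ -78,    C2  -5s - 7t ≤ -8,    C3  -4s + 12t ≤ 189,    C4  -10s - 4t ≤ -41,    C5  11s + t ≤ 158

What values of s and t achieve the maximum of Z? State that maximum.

s = 61/4, t = -39/4, maximum Z = 14

Feasible corners and Z = -s - 3t:
  (2/13, 513/52) → Z = -119/4
  (593/47, 903/47) → Z = -3302/47
  (51/10, -5/2) → Z = 12/5
  (61/4, -39/4) → Z = 14

The binding constraints are -5s - 7t = -8 and 11s + t = 158.
Solving simultaneously gives s = 61/4, t = -39/4.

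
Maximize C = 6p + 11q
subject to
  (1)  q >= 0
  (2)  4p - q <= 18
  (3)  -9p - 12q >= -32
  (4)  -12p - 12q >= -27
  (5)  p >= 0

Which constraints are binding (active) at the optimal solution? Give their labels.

(4) and (5)

Vertices and C = 6p + 11q:
  (9/4, 0) → C = 27/2
  (0, 0) → C = 0
  (0, 9/4) → C = 99/4

The maximum is at (0, 9/4). Substituting into each constraint, equality holds for (4) and (5); the remaining constraints have slack.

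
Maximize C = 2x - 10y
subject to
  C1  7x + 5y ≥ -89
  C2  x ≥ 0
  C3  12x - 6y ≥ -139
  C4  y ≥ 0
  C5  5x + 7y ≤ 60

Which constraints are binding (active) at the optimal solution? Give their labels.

Feasible corners and C = 2x - 10y:
  (0, 0) → C = 0
  (0, 60/7) → C = -600/7
  (12, 0) → C = 24

The maximum is at (12, 0). Substituting into each constraint, equality holds for C4 and C5; the remaining constraints have slack.

C4 and C5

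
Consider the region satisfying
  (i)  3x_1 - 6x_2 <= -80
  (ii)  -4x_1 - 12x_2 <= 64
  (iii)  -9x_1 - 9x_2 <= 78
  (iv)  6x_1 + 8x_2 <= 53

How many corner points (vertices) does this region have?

3

The feasible vertices (each the meet of two boundaries and inside every other half-plane) are:
  (-44/3, 6)
  (-161/30, 213/20)
  (-367/6, 105/2)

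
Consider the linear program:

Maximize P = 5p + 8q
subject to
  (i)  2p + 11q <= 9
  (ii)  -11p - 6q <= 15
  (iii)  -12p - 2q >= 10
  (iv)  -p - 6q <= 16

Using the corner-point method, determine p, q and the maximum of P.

p = -1, q = 1, maximum P = 3

Extreme points and P = 5p + 8q:
  (-219/109, 129/109) → P = -63/109
  (-1, 1) → P = 3
  (-3/5, -7/5) → P = -71/5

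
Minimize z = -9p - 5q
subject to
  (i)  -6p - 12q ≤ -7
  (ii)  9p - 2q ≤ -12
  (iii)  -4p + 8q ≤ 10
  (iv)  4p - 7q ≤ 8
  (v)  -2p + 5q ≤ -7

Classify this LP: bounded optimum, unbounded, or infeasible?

infeasible

The boundaries 9p - 2q = -12 and 4p - 7q = 8 meet at (-20/11, -24/11), but that point violates -6p - 12q ≤ -7. Every candidate vertex is excluded by some other constraint, so the feasible region is empty.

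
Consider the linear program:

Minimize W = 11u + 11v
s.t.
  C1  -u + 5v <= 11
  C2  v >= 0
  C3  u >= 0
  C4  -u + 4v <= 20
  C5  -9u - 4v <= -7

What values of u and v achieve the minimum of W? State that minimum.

u = 7/9, v = 0, minimum W = 77/9

Corner points and W = 11u + 11v:
  (0, 11/5) → W = 121/5
  (7/9, 0) → W = 77/9
  (0, 7/4) → W = 77/4
The feasible region is unbounded (it extends along (5, 1), (1, 0)), but W strictly increases along every unbounded feasible direction, so there is no improving ray and the minimum is attained at a vertex.

The optimum lies where v = 0 and -9u - 4v = -7.
Solving simultaneously gives u = 7/9, v = 0.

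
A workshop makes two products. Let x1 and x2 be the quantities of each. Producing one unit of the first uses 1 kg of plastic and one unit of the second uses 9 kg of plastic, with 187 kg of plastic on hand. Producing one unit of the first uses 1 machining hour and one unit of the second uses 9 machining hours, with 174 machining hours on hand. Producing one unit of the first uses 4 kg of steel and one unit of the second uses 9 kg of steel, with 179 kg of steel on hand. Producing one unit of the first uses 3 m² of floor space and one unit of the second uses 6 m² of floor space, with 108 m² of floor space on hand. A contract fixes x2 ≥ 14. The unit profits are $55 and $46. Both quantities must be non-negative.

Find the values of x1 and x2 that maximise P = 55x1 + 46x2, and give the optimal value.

Corner points and P = 55x1 + 46x2:
  (0, 18) → P = 828
  (0, 14) → P = 644
  (8, 14) → P = 1084

x1 = 8, x2 = 14, maximum P = 1084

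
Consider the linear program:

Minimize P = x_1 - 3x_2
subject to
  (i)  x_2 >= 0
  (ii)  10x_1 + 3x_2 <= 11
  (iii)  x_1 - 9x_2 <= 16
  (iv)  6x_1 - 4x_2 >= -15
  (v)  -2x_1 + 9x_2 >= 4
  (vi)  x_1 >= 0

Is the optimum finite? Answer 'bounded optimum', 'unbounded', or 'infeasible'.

bounded optimum

Vertices and P = x_1 - 3x_2:
  (29/32, 31/48) → P = -33/32
  (0, 11/3) → P = -11
  (0, 4/9) → P = -4/3
The feasible region has finitely many vertices and no improving ray; the minimum is -11 at (0, 11/3).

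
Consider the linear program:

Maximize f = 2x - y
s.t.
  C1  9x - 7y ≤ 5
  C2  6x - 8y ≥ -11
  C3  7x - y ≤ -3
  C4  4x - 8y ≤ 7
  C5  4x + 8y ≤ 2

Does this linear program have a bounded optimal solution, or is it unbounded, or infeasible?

Extreme points and f = 2x - y:
  (-9, -43/8) → f = -101/8
  (-9/10, 7/10) → f = -5/2
  (-31/52, -61/52) → f = -1/52
  (-11/30, 13/30) → f = -7/6
The feasible region has finitely many vertices and no improving ray; the maximum is -1/52 at (-31/52, -61/52).

bounded optimum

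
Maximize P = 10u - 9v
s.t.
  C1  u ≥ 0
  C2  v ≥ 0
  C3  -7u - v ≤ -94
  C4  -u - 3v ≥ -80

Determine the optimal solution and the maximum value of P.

u = 80, v = 0, maximum P = 800

Extreme points and P = 10u - 9v:
  (94/7, 0) → P = 940/7
  (80, 0) → P = 800
  (101/10, 233/10) → P = -1087/10

At the optimal vertex, v = 0 and -u - 3v = -80.
Solving simultaneously gives u = 80, v = 0.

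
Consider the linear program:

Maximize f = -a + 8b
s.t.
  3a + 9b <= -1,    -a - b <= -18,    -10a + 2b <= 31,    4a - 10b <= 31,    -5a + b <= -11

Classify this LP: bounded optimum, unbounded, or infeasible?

infeasible

The boundaries 3a + 9b = -1 and -a - b = -18 meet at (163/6, -55/6), but that point violates 4a - 10b ≤ 31. Every candidate vertex is excluded by some other constraint, so the feasible region is empty.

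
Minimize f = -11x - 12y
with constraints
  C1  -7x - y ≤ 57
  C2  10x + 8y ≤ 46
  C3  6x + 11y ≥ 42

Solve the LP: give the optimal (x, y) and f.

x = -251/23, y = 446/23, minimum f = -2591/23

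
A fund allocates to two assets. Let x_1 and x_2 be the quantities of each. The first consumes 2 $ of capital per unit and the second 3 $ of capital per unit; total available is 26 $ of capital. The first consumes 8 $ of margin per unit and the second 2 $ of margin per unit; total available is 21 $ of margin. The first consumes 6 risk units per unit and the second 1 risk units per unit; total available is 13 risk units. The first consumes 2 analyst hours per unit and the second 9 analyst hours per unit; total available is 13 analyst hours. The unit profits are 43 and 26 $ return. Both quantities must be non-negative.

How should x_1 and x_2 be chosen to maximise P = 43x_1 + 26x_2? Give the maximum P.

Vertices and P = 43x_1 + 26x_2:
  (0, 0) → P = 0
  (0, 13/9) → P = 338/9
  (13/6, 0) → P = 559/6
  (2, 1) → P = 112

The optimum lies where 6x_1 + x_2 = 13 and 2x_1 + 9x_2 = 13.
Solving simultaneously gives x_1 = 2, x_2 = 1.

x_1 = 2, x_2 = 1, maximum P = 112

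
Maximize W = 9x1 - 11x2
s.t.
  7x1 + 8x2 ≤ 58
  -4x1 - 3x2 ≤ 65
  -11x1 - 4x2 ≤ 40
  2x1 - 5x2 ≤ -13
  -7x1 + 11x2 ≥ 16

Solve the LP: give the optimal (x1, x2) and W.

x1 = 62/17, x2 = 69/17, maximum W = -201/17

Feasible corners and W = 9x1 - 11x2:
  (-46/5, 153/10) → W = -2511/10
  (62/17, 69/17) → W = -201/17
  (-4, 1) → W = -47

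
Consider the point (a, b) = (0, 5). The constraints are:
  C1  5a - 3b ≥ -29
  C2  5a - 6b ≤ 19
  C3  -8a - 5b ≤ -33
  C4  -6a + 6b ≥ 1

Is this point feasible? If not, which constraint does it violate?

not feasible — violates C3

Constraint C3: -8a - 5b = -25, which is not ≤ -33. All other constraints are satisfied.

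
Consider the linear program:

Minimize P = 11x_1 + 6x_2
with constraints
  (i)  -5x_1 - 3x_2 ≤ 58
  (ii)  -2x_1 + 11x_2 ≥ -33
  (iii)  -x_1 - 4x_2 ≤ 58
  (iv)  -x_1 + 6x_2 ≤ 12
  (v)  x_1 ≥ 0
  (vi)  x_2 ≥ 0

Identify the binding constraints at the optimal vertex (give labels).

Corner points and P = 11x_1 + 6x_2:
  (330, 57) → P = 3972
  (33/2, 0) → P = 363/2
  (0, 2) → P = 12
  (0, 0) → P = 0

The minimum is at (0, 0). Substituting into each constraint, equality holds for (v) and (vi); the remaining constraints have slack.

(v) and (vi)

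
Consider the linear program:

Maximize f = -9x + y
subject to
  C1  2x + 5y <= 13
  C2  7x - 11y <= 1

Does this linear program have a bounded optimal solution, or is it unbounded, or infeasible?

From the feasible point (148/57, 89/57), moving in the direction (-5, 2) keeps every constraint satisfied while f increases without bound.

unbounded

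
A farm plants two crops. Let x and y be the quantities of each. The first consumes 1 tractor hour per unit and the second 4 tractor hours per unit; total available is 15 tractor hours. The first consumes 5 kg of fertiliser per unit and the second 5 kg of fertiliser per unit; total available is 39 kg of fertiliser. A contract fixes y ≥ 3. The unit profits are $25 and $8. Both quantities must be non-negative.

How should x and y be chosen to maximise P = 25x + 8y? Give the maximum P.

Vertices and P = 25x + 8y:
  (0, 15/4) → P = 30
  (0, 3) → P = 24
  (3, 3) → P = 99

The binding constraints are x + 4y = 15 and y = 3.
Solving simultaneously gives x = 3, y = 3.

x = 3, y = 3, maximum P = 99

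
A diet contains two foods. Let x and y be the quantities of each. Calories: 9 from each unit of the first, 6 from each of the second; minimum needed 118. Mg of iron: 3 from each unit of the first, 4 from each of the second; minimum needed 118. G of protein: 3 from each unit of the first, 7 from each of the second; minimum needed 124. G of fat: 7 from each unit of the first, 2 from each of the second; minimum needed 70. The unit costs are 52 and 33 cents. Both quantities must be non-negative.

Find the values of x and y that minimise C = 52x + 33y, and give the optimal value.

x = 2, y = 28, minimum C = 1028

Vertices and C = 52x + 33y:
  (0, 35) → C = 1155
  (124/3, 0) → C = 6448/3
  (110/3, 2) → C = 5918/3
  (2, 28) → C = 1028
The feasible region is unbounded (it extends along (0, 1), (1, 0)), but C strictly increases along every unbounded feasible direction, so there is no improving ray and the minimum is attained at a vertex.

The binding constraints are 3x + 4y = 118 and 7x + 2y = 70.
Solving simultaneously gives x = 2, y = 28.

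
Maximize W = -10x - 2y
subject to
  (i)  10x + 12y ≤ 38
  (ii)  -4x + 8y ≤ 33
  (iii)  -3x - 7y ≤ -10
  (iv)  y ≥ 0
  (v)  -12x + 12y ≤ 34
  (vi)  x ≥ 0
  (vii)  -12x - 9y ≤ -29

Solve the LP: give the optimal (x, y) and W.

Vertices and W = -10x - 2y:
  (19/5, 0) → W = -38
  (2/11, 199/66) → W = -259/33
  (10/3, 0) → W = -100/3
  (113/57, 11/19) → W = -1196/57
  (1/6, 3) → W = -23/3

At the optimal vertex, -12x + 12y = 34 and -12x - 9y = -29.
Solving simultaneously gives x = 1/6, y = 3.

x = 1/6, y = 3, maximum W = -23/3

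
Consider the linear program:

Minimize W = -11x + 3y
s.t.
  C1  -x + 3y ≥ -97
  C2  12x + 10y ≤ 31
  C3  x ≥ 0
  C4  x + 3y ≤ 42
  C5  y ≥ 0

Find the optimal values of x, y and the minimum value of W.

Feasible corners and W = -11x + 3y:
  (0, 31/10) → W = 93/10
  (31/12, 0) → W = -341/12
  (0, 0) → W = 0

x = 31/12, y = 0, minimum W = -341/12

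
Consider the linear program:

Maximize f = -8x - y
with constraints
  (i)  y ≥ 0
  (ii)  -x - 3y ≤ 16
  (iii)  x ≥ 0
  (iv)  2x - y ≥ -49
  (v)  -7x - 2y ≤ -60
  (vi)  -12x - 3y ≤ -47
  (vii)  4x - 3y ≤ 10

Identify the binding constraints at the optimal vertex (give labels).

(iii) and (v)

Extreme points and f = -8x - y:
  (0, 49) → f = -49
  (0, 30) → f = -30
  (200/29, 170/29) → f = -1770/29
The feasible region is unbounded (it extends along (1, 2), (3, 4)), but f strictly decreases along every unbounded feasible direction, so there is no improving ray and the maximum is attained at a vertex.

The maximum is at (0, 30). Substituting into each constraint, equality holds for (iii) and (v); the remaining constraints have slack.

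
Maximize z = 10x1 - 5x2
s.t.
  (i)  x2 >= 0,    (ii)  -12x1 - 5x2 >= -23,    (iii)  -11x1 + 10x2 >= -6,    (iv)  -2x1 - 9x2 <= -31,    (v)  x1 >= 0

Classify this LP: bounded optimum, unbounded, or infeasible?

bounded optimum

Feasible corners and z = 10x1 - 5x2:
  (26/49, 163/49) → z = -555/49
  (0, 23/5) → z = -23
  (0, 31/9) → z = -155/9
The feasible region has finitely many vertices and no improving ray; the maximum is -555/49 at (26/49, 163/49).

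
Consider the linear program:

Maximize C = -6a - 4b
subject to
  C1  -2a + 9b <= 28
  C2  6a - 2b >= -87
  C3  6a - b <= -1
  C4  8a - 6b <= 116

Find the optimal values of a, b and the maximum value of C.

a = -377/10, b = -348/5, maximum C = 2523/5

Corner points and C = -6a - 4b:
  (-727/50, -3/25) → C = 2193/25
  (19/52, 83/26) → C = -389/26
  (-377/10, -348/5) → C = 2523/5
  (-61/14, -176/7) → C = 887/7

At the optimal vertex, 6a - 2b = -87 and 8a - 6b = 116.
Solving simultaneously gives a = -377/10, b = -348/5.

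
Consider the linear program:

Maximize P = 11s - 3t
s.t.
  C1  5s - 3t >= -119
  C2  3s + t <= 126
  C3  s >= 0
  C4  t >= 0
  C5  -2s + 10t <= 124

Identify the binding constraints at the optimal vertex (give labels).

C2 and C4

Corner points and P = 11s - 3t:
  (42, 0) → P = 462
  (71/2, 39/2) → P = 332
  (0, 0) → P = 0
  (0, 62/5) → P = -186/5

The maximum is at (42, 0). Substituting into each constraint, equality holds for C2 and C4; the remaining constraints have slack.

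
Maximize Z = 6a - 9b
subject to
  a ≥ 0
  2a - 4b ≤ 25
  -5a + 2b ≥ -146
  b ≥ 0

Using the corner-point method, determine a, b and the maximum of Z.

a = 267/8, b = 167/16, maximum Z = 1701/16

Vertices and Z = 6a - 9b:
  (0, 0) → Z = 0
  (267/8, 167/16) → Z = 1701/16
  (25/2, 0) → Z = 75
The feasible region is unbounded (it extends along (0, 1), (2, 5)), but Z strictly decreases along every unbounded feasible direction, so there is no improving ray and the maximum is attained at a vertex.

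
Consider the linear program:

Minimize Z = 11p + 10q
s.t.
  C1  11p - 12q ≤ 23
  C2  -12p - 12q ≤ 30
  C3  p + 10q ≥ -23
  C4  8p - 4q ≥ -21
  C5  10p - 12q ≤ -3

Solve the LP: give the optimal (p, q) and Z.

Vertices and Z = 11p + 10q:
  (26, 263/12) → Z = 3031/6
  (-31/12, 1/12) → Z = -331/12
  (-3/2, -1) → Z = -53/2
The feasible region is unbounded (it extends along (1, 2), (12, 11)), but Z strictly increases along every unbounded feasible direction, so there is no improving ray and the minimum is attained at a vertex.

p = -31/12, q = 1/12, minimum Z = -331/12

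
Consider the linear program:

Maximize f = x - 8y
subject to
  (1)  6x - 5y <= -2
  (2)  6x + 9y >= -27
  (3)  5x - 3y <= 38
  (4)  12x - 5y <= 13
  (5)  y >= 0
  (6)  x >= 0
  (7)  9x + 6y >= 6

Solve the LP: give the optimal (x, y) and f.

Vertices and f = x - 8y:
  (5/2, 17/5) → f = -247/10
  (2/9, 2/3) → f = -46/9
  (0, 1) → f = -8
The feasible region is unbounded (it extends along (0, 1), (5, 12)), but f strictly decreases along every unbounded feasible direction, so there is no improving ray and the maximum is attained at a vertex.

The optimum lies where 6x - 5y = -2 and 9x + 6y = 6.
Solving simultaneously gives x = 2/9, y = 2/3.

x = 2/9, y = 2/3, maximum f = -46/9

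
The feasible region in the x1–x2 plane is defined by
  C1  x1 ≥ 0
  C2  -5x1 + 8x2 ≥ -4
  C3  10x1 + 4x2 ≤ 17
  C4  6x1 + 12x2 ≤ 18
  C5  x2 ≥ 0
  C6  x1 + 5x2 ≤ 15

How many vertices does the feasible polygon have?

The feasible vertices (each the meet of two boundaries and inside every other half-plane) are:
  (0, 3/2)
  (0, 0)
  (38/25, 9/20)
  (4/5, 0)
  (11/8, 13/16)

5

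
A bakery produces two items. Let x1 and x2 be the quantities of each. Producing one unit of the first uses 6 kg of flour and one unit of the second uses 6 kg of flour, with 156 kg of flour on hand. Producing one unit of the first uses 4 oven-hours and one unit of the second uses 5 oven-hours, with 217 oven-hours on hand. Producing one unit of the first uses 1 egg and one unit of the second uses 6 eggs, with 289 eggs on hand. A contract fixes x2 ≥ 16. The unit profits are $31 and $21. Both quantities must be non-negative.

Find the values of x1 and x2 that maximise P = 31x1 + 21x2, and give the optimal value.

x1 = 10, x2 = 16, maximum P = 646

Extreme points and P = 31x1 + 21x2:
  (0, 26) → P = 546
  (0, 16) → P = 336
  (10, 16) → P = 646

The optimum lies where 6x1 + 6x2 = 156 and x2 = 16.
Solving simultaneously gives x1 = 10, x2 = 16.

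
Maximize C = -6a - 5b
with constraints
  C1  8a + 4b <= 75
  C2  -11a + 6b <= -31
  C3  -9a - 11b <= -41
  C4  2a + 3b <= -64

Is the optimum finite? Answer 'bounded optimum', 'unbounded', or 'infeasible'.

The boundaries 8a + 4b = 75 and -11a + 6b = -31 meet at (287/46, 577/92), but that point violates 2a + 3b ≤ -64. Every candidate vertex is excluded by some other constraint, so the feasible region is empty.

infeasible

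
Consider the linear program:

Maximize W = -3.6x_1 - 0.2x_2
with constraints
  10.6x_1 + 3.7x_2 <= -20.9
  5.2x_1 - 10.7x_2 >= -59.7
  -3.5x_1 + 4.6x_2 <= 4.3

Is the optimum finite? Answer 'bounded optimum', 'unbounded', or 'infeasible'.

From the feasible point (-3735/2057, -919/2057), moving in the direction (-4.6, -3.5) keeps every constraint satisfied while W increases without bound.

unbounded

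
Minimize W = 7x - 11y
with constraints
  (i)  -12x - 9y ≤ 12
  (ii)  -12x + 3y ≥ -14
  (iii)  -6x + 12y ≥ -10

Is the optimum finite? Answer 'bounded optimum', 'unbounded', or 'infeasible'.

From the feasible point (-3/11, -32/33), moving in the direction (-9, 12) keeps every constraint satisfied while W decreases without bound.

unbounded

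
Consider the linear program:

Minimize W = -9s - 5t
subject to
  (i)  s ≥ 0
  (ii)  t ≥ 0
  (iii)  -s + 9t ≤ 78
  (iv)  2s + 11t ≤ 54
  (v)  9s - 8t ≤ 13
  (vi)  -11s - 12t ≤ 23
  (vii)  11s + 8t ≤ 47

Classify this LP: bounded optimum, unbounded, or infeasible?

Extreme points and W = -9s - 5t:
  (0, 0) → W = 0
  (0, 54/11) → W = -270/11
  (13/9, 0) → W = -13
  (17/21, 100/21) → W = -653/21
  (3, 7/4) → W = -143/4
The feasible region has finitely many vertices and no improving ray; the minimum is -143/4 at (3, 7/4).

bounded optimum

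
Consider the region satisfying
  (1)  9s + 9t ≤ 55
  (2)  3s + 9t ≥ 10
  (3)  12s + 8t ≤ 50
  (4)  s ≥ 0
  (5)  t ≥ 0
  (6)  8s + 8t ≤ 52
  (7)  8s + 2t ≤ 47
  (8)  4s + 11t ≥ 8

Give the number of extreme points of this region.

Pairwise boundary intersections that survive every other constraint:
  (5/18, 35/6)
  (0, 55/9)
  (0, 10/9)
  (10/3, 0)
  (25/6, 0)

5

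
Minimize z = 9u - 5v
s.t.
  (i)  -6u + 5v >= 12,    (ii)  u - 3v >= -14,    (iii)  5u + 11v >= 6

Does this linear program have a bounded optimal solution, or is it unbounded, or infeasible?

Extreme points and z = 9u - 5v:
  (34/13, 72/13) → z = -54/13
  (-102/91, 96/91) → z = -1398/91
  (-68/13, 38/13) → z = -802/13
The feasible region has finitely many vertices and no improving ray; the minimum is -802/13 at (-68/13, 38/13).

bounded optimum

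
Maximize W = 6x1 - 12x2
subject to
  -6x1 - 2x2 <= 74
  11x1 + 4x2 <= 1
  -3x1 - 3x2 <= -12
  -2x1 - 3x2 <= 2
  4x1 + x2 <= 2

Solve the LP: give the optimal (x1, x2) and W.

x1 = -15/7, x2 = 43/7, maximum W = -606/7

Feasible corners and W = 6x1 - 12x2:
  (-149, 410) → W = -5814
  (-41/2, 49/2) → W = -417
  (-15/7, 43/7) → W = -606/7

At the optimal vertex, 11x1 + 4x2 = 1 and -3x1 - 3x2 = -12.
Solving simultaneously gives x1 = -15/7, x2 = 43/7.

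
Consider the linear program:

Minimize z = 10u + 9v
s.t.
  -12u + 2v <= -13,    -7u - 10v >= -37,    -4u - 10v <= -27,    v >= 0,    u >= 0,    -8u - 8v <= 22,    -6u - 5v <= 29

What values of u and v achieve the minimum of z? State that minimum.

Feasible corners and z = 10u + 9v:
  (102/67, 353/134) → z = 5217/134
  (23/16, 17/8) → z = 67/2
  (10/3, 41/30) → z = 1369/30

u = 23/16, v = 17/8, minimum z = 67/2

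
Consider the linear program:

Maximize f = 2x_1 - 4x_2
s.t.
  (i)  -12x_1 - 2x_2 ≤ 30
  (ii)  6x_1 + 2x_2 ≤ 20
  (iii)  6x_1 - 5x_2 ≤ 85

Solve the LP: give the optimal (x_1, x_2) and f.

Feasible corners and f = 2x_1 - 4x_2:
  (-25/3, 35) → f = -470/3
  (5/18, -50/3) → f = 605/9
  (45/7, -65/7) → f = 50

The optimum lies where -12x_1 - 2x_2 = 30 and 6x_1 - 5x_2 = 85.
Solving simultaneously gives x_1 = 5/18, x_2 = -50/3.

x_1 = 5/18, x_2 = -50/3, maximum f = 605/9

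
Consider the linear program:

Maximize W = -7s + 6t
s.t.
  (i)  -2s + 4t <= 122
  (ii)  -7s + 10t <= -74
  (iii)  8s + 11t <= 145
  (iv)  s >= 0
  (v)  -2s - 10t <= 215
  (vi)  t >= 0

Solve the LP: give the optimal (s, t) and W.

Vertices and W = -7s + 6t:
  (2264/157, 423/157) → W = -13310/157
  (74/7, 0) → W = -74
  (145/8, 0) → W = -1015/8

The binding constraints are -7s + 10t = -74 and t = 0.
Solving simultaneously gives s = 74/7, t = 0.

s = 74/7, t = 0, maximum W = -74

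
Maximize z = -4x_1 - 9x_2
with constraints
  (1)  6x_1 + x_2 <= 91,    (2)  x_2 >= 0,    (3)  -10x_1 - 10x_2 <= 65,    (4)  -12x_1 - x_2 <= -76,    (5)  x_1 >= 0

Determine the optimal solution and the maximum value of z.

x_1 = 19/3, x_2 = 0, maximum z = -76/3

Extreme points and z = -4x_1 - 9x_2:
  (91/6, 0) → z = -182/3
  (0, 91) → z = -819
  (19/3, 0) → z = -76/3
  (0, 76) → z = -684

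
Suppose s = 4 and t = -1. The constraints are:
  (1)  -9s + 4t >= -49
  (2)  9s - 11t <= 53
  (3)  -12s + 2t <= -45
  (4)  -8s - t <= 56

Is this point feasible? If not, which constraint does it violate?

(1): -40 ≥ -49 ✓
(2): 47 ≤ 53 ✓
(3): -50 ≤ -45 ✓
(4): -31 ≤ 56 ✓

feasible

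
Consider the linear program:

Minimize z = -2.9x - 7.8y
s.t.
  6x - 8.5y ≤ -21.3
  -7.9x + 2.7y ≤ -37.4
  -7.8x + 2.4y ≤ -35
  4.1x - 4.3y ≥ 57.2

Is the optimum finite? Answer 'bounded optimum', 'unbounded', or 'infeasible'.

unbounded

From the feasible point (57779/905, 43053/905), moving in the direction (8.5, 6) keeps every constraint satisfied while z decreases without bound.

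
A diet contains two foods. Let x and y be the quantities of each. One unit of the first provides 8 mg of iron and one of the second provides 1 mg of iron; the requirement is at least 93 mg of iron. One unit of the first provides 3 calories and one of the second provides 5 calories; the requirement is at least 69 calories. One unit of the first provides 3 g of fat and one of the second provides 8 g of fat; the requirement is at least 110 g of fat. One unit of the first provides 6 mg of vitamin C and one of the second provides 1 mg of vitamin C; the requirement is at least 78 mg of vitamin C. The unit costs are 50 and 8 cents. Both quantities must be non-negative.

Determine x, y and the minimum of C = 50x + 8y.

x = 15/2, y = 33, minimum C = 639

Corner points and C = 50x + 8y:
  (0, 93) → C = 744
  (110/3, 0) → C = 5500/3
  (15/2, 33) → C = 639
  (514/45, 142/15) → C = 29108/45
The feasible region is unbounded (it extends along (0, 1), (1, 0)), but C strictly increases along every unbounded feasible direction, so there is no improving ray and the minimum is attained at a vertex.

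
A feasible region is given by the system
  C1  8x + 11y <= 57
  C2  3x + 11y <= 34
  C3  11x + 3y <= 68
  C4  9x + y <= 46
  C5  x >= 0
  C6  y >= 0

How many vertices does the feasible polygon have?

Pairwise boundary intersections that survive every other constraint:
  (23/5, 101/55)
  (449/91, 145/91)
  (0, 34/11)
  (46/9, 0)
  (0, 0)

5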